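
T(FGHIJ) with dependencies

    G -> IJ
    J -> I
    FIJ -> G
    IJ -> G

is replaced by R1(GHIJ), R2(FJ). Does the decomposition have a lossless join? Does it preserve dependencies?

lossy but dependency-preserving

Lossless test: (J)⁺ = {GIJ}, which is a superkey of neither fragment — lossy.
Dependency preservation: FIJ → G is not contained in any single fragment, but the restricted closure of its left-hand side across the fragments still reaches the right-hand side; the remaining FDs each lie inside some fragment. All dependencies are preserved.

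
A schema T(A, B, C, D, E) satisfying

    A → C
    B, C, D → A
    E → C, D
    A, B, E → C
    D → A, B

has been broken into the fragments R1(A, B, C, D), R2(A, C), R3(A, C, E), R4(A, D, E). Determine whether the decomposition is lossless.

Chase test. Columns are A, B, C, D, E; row i has aⱼ where attribute j ∈ Ri, else bᵢⱼ.
Initial tableau (one row per fragment):
  row 1: a1 a2 a3 a4 b15
  row 2: a1 b22 a3 b24 b25
  row 3: a1 b32 a3 b34 a5
  row 4: a1 b42 b43 a4 a5
Rows 1 and 4 agree on A; apply A→C and equate their C entries.
Rows 3 and 4 agree on E; apply E→C, D and equate their C, D entries.
Rows 1 and 3 agree on D; apply D→A, B and equate their A, B entries.
Rows 1 and 4 agree on D; apply D→A, B and equate their A, B entries.
Row 3 is now all distinguished symbols — the join is lossless.

Yes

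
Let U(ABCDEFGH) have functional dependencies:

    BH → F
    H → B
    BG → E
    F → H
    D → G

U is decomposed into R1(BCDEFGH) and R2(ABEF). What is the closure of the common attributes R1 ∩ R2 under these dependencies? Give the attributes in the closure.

R1 ∩ R2 = {BEF}.
F → H applies, adding H
Closure: {BEFH}.

BEFH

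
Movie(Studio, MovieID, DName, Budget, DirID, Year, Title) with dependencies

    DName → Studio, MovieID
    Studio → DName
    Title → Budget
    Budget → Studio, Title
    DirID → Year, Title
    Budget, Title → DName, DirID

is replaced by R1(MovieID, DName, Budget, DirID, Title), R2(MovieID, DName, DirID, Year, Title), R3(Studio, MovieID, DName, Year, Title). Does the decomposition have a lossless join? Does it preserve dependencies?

Lossless test (chase): Rows 1 and 2 agree on DName; apply DName→Studio, MovieID and equate their Studio, MovieID entries. Rows 1 and 3 agree on DName; apply DName→Studio, MovieID and equate their Studio, MovieID entries. Rows 1 and 2 agree on Title; apply Title→Budget and equate their Budget entries. Rows 1 and 3 agree on Title; apply Title→Budget and equate their Budget entries. Rows 1 and 2 agree on DirID; apply DirID→Year, Title and equate their Year, Title entries. Rows 1 and 3 agree on Budget, Title; apply Budget, Title→DName, DirID and equate their DName, DirID entries. Row 1 is now all distinguished symbols — the join is lossless.
Dependency preservation: Budget → Studio, Title is not contained in any single fragment, but the restricted closure of its left-hand side across the fragments still reaches the right-hand side; the remaining FDs each lie inside some fragment. All dependencies are preserved.

lossless and dependency-preserving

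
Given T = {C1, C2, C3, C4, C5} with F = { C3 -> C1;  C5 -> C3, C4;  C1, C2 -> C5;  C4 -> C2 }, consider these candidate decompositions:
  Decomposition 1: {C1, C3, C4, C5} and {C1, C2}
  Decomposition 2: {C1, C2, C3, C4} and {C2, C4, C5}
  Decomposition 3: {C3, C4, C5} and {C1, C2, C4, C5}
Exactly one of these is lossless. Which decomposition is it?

Decomposition 3

Decomposition 1: common = {C1}, closure = {C1} → lossy.
Decomposition 2: common = {C2, C4}, closure = {C2, C4} → lossy.
Decomposition 3: common = {C4, C5}, closure = {C1, C2, C3, C4, C5} → lossless.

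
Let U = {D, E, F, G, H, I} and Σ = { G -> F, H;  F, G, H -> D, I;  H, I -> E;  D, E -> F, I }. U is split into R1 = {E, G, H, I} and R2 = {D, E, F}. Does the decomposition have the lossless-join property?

Common attributes: R1 ∩ R2 = {E}.
No dependency enlarges {E}, so (E)⁺ = {E}.
The closure contains neither all of R1 = {E, G, H, I} nor all of R2 = {D, E, F}, so the common attributes are not a superkey of either fragment. The join is lossy.

No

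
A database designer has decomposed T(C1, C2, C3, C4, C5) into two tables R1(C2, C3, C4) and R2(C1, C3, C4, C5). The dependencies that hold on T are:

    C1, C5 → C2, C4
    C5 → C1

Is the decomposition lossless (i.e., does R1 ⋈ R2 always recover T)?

No

Common attributes: R1 ∩ R2 = {C3, C4}.
No dependency enlarges {C3, C4}, so (C3, C4)⁺ = {C3, C4}.
The closure contains neither all of R1 = {C2, C3, C4} nor all of R2 = {C1, C3, C4, C5}, so the common attributes are not a superkey of either fragment. The join is lossy.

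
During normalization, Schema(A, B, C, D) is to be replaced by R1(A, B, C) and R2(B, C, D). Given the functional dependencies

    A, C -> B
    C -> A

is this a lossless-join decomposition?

Yes

Common attributes: R1 ∩ R2 = {B, C}.
Closure of {B, C}: C → A applies, adding A. So (B, C)⁺ = {A, B, C}.
This closure contains every attribute of R1, so R1 ∩ R2 → R1. The join is lossless.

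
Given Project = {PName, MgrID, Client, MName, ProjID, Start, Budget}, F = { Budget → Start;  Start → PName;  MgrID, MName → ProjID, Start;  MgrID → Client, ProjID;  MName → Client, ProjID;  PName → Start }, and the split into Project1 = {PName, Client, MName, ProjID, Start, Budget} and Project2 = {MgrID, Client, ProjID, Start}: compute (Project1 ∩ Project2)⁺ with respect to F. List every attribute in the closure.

Project1 ∩ Project2 = {Client, ProjID, Start}.
Start → PName applies, adding PName
Closure: {PName, Client, ProjID, Start}.

PName, Client, ProjID, Start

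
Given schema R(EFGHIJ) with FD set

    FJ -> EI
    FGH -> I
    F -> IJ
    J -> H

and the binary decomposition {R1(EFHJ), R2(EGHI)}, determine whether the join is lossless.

Common attributes: R1 ∩ R2 = {EH}.
No dependency enlarges {EH}, so (EH)⁺ = {EH}.
The closure contains neither all of R1 = {EFHJ} nor all of R2 = {EGHI}, so the common attributes are not a superkey of either fragment. The join is lossy.

No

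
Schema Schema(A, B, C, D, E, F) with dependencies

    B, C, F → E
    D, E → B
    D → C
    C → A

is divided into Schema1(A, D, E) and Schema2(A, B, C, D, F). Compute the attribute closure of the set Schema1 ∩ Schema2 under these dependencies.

Schema1 ∩ Schema2 = {A, D}.
D → C applies, adding C
Closure: {A, C, D}.

A, C, D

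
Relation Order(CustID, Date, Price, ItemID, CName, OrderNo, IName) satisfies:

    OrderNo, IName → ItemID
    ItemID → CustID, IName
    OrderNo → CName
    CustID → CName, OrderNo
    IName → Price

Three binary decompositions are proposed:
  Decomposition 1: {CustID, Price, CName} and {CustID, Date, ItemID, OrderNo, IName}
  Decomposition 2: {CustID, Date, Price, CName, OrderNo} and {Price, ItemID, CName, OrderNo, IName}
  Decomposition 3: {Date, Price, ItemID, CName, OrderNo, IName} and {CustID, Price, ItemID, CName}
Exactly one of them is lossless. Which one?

Decomposition 1: common = {CustID}, closure = {CustID, CName, OrderNo} → lossy.
Decomposition 2: common = {Price, CName, OrderNo}, closure = {Price, CName, OrderNo} → lossy.
Decomposition 3: common = {Price, ItemID, CName}, closure = {CustID, Price, ItemID, CName, OrderNo, IName} → lossless.

Decomposition 3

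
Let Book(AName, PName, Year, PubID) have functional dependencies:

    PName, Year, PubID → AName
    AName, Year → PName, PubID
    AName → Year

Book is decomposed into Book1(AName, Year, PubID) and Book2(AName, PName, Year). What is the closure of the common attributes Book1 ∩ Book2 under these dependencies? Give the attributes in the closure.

AName, PName, Year, PubID

Book1 ∩ Book2 = {AName, Year}.
AName, Year → PName, PubID applies, adding PName, PubID
Closure: {AName, PName, Year, PubID}.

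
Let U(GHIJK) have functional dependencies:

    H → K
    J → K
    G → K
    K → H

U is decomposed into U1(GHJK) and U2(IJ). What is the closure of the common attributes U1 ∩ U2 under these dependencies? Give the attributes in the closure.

U1 ∩ U2 = {J}.
J → K applies, adding K
K → H applies, adding H
Closure: {HJK}.

HJK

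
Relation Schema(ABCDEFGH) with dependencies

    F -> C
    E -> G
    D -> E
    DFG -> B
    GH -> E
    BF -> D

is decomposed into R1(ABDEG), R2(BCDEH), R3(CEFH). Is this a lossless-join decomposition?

Chase test. Columns are ABCDEFGH; row i has aⱼ where attribute j ∈ Ri, else bᵢⱼ.
Initial tableau (one row per fragment):
  row 1: a1 a2 b13 a4 a5 b16 a7 b18
  row 2: b21 a2 a3 a4 a5 b26 b27 a8
  row 3: b31 b32 a3 b34 a5 a6 b37 a8
Rows 1 and 2 agree on E; apply E→G and equate their G entries.
Rows 1 and 3 agree on E; apply E→G and equate their G entries.
No row becomes fully distinguished — the join is lossy.

No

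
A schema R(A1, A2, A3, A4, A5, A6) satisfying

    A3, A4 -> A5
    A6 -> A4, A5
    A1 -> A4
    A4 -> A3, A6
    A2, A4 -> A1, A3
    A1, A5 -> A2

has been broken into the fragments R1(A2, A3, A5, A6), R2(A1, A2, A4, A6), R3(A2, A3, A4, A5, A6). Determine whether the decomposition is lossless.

Yes

Chase test. Columns are A1, A2, A3, A4, A5, A6; row i has aⱼ where attribute j ∈ Ri, else bᵢⱼ.
Initial tableau (one row per fragment):
  row 1: b11 a2 a3 b14 a5 a6
  row 2: a1 a2 b23 a4 b25 a6
  row 3: b31 a2 a3 a4 a5 a6
Rows 1 and 2 agree on A6; apply A6→A4, A5 and equate their A4, A5 entries.
Rows 1 and 2 agree on A4; apply A4→A3, A6 and equate their A3, A6 entries.
Rows 1 and 2 agree on A2, A4; apply A2, A4→A1, A3 and equate their A1, A3 entries.
Rows 1 and 3 agree on A2, A4; apply A2, A4→A1, A3 and equate their A1, A3 entries.
Row 1 is now all distinguished symbols — the join is lossless.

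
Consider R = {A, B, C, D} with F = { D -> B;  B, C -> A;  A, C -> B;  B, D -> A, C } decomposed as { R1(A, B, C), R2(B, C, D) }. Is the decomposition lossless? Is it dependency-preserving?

lossless and dependency-preserving

Lossless test: (B, C)⁺ = {A, B, C}, which contains all of one fragment — lossless.
Dependency preservation: B, D → A, C is not contained in any single fragment, but the restricted closure of its left-hand side across the fragments still reaches the right-hand side; the remaining FDs each lie inside some fragment. All dependencies are preserved.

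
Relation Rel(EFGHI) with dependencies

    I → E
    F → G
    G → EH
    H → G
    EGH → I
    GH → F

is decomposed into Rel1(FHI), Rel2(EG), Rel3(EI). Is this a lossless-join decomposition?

No

Chase test. Columns are EFGHI; row i has aⱼ where attribute j ∈ Reli, else bᵢⱼ.
Initial tableau (one row per fragment):
  row 1: b11 a2 b13 a4 a5
  row 2: a1 b22 a3 b24 b25
  row 3: a1 b32 b33 b34 a5
Rows 1 and 3 agree on I; apply I→E and equate their E entries.
No row becomes fully distinguished — the join is lossy.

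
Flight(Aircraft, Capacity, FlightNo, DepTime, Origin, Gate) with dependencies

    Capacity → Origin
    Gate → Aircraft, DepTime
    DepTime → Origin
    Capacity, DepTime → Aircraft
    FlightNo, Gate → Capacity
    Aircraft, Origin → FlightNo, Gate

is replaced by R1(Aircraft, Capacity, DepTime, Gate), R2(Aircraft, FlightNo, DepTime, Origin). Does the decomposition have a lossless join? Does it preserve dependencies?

lossless but not dependency-preserving

Lossless test: (Aircraft, DepTime)⁺ = {Aircraft, Capacity, FlightNo, DepTime, Origin, Gate}, which contains all of one fragment — lossless.
Dependency preservation: the restricted closure of {Capacity} across the fragments never reaches {Origin}, so Capacity → Origin cannot be enforced without a join — not preserved.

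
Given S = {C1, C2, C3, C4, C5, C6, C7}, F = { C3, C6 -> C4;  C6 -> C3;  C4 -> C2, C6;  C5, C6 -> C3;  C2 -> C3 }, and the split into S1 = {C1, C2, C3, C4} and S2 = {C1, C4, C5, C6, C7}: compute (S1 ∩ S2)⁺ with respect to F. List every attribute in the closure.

S1 ∩ S2 = {C1, C4}.
C4 → C2, C6 applies, adding C2, C6
C2 → C3 applies, adding C3
Closure: {C1, C2, C3, C4, C6}.

C1, C2, C3, C4, C6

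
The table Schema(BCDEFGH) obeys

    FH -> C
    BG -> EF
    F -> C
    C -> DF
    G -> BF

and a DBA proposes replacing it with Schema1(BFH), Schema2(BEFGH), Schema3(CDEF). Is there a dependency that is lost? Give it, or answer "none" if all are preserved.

none

FH → C: restricted closure across fragments reaches C.
BG → EF lies within Schema2.
F → C lies within Schema3.
C → DF lies within Schema3.
G → BF lies within Schema2.
Every dependency is enforceable on the fragments, so the decomposition is dependency-preserving.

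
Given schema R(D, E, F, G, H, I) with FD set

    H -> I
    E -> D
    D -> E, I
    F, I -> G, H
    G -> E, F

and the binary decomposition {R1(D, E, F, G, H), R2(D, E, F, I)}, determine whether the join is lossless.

Yes

Common attributes: R1 ∩ R2 = {D, E, F}.
Closure of {D, E, F}: D → E, I applies, adding I; F, I → G, H applies, adding G, H. So (D, E, F)⁺ = {D, E, F, G, H, I}.
This closure contains every attribute of R1, so R1 ∩ R2 → R1. The join is lossless.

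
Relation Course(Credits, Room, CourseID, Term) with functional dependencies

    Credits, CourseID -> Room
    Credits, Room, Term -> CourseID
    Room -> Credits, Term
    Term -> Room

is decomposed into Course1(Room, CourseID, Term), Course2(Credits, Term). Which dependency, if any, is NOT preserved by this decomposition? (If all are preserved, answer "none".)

Check Credits, CourseID → Room: no single fragment contains all of {Credits, Room, CourseID}, and the restricted closure of {Credits, CourseID} across the fragments never reaches {Room}.
Credits, Room, Term → CourseID is preserved.
Room → Credits, Term is preserved.
Term → Room is preserved.

Credits, CourseID -> Room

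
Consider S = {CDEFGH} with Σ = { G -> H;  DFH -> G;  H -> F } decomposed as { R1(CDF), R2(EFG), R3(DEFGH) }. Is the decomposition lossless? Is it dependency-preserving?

Lossless test (chase): Rows 2 and 3 agree on G; apply G→H and equate their H entries. No row becomes fully distinguished — the join is lossy.
Dependency preservation: every FD's attributes lie within a single fragment, so each can be enforced locally — preserved.

lossy but dependency-preserving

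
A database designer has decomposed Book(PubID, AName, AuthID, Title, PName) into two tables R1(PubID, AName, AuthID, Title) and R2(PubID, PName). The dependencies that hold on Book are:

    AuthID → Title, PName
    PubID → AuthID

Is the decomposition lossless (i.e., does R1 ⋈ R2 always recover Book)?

Yes

Common attributes: R1 ∩ R2 = {PubID}.
Closure of {PubID}: PubID → AuthID applies, adding AuthID; AuthID → Title, PName applies, adding Title, PName. So (PubID)⁺ = {PubID, AuthID, Title, PName}.
This closure contains every attribute of R2, so R1 ∩ R2 → R2. The join is lossless.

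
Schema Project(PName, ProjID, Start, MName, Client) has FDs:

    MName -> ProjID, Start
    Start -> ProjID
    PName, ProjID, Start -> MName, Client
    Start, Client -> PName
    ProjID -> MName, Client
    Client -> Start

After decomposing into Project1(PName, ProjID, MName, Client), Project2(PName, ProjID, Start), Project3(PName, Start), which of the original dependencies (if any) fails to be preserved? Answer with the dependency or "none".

none

MName → ProjID, Start: restricted closure across fragments reaches ProjID, Start.
Start → ProjID lies within Project2.
PName, ProjID, Start → MName, Client: restricted closure across fragments reaches MName, Client.
Start, Client → PName: restricted closure across fragments reaches PName.
ProjID → MName, Client lies within Project1.
Client → Start: restricted closure across fragments reaches Start.
Every dependency is enforceable on the fragments, so the decomposition is dependency-preserving.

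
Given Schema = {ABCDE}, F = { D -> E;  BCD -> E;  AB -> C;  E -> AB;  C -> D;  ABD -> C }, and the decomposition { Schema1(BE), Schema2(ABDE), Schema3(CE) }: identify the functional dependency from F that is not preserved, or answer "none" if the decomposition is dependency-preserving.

D → E lies within Schema2.
BCD → E: restricted closure across fragments reaches E.
AB → C: restricted closure across fragments reaches C.
E → AB lies within Schema2.
C → D: restricted closure across fragments reaches D.
ABD → C: restricted closure across fragments reaches C.
Every dependency is enforceable on the fragments, so the decomposition is dependency-preserving.

none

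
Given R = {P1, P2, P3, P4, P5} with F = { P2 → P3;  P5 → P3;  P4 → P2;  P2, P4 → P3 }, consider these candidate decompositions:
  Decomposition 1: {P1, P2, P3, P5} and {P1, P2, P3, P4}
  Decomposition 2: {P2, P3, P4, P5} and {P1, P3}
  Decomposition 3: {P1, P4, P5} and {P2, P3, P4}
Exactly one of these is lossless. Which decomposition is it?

Decomposition 3

Decomposition 1: common = {P1, P2, P3}, closure = {P1, P2, P3} → lossy.
Decomposition 2: common = {P3}, closure = {P3} → lossy.
Decomposition 3: common = {P4}, closure = {P2, P3, P4} → lossless.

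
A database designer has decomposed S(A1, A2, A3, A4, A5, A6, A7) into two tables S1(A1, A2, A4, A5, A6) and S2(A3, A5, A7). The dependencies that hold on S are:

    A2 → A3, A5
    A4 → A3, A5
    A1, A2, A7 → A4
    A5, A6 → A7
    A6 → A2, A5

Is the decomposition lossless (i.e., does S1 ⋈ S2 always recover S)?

No

Common attributes: S1 ∩ S2 = {A5}.
No dependency enlarges {A5}, so (A5)⁺ = {A5}.
The closure contains neither all of S1 = {A1, A2, A4, A5, A6} nor all of S2 = {A3, A5, A7}, so the common attributes are not a superkey of either fragment. The join is lossy.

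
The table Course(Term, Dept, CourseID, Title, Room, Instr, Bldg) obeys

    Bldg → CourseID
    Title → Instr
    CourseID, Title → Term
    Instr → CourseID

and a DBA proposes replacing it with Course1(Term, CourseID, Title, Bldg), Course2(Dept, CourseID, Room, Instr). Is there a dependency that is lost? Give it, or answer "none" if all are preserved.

Title → Instr

Check Title → Instr: no single fragment contains all of {Title, Instr}, and the restricted closure of {Title} across the fragments never reaches {Instr}.
Bldg → CourseID is preserved.
CourseID, Title → Term is preserved.
Instr → CourseID is preserved.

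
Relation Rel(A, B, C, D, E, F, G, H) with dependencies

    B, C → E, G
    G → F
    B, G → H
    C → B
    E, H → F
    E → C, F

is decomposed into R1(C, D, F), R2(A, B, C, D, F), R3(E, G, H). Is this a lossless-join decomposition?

Chase test. Columns are A, B, C, D, E, F, G, H; row i has aⱼ where attribute j ∈ Ri, else bᵢⱼ.
Initial tableau (one row per fragment):
  row 1: b11 b12 a3 a4 b15 a6 b17 b18
  row 2: a1 a2 a3 a4 b25 a6 b27 b28
  row 3: b31 b32 b33 b34 a5 b36 a7 a8
Rows 1 and 2 agree on C; apply C→B and equate their B entries.
Rows 1 and 2 agree on B, C; apply B, C→E, G and equate their E, G entries.
Rows 1 and 2 agree on B, G; apply B, G→H and equate their H entries.
No row becomes fully distinguished — the join is lossy.

No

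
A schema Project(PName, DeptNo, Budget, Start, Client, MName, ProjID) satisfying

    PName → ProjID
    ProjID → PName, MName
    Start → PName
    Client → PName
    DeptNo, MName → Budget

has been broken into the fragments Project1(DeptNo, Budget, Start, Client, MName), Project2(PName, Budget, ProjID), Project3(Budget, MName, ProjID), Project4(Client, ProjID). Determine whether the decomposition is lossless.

Yes

Chase test. Columns are PName, DeptNo, Budget, Start, Client, MName, ProjID; row i has aⱼ where attribute j ∈ Projecti, else bᵢⱼ.
Initial tableau (one row per fragment):
  row 1: b11 a2 a3 a4 a5 a6 b17
  row 2: a1 b22 a3 b24 b25 b26 a7
  row 3: b31 b32 a3 b34 b35 a6 a7
  row 4: b41 b42 b43 b44 a5 b46 a7
Rows 2 and 3 agree on ProjID; apply ProjID→PName, MName and equate their PName, MName entries.
Rows 2 and 4 agree on ProjID; apply ProjID→PName, MName and equate their PName, MName entries.
Rows 1 and 4 agree on Client; apply Client→PName and equate their PName entries.
Rows 1 and 2 agree on PName; apply PName→ProjID and equate their ProjID entries.
Row 1 is now all distinguished symbols — the join is lossless.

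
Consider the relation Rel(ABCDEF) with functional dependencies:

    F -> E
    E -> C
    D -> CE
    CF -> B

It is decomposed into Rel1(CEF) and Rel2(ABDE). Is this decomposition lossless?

No

Common attributes: Rel1 ∩ Rel2 = {E}.
Closure of {E}: E → C applies, adding C. So (E)⁺ = {CE}.
The closure contains neither all of Rel1 = {CEF} nor all of Rel2 = {ABDE}, so the common attributes are not a superkey of either fragment. The join is lossy.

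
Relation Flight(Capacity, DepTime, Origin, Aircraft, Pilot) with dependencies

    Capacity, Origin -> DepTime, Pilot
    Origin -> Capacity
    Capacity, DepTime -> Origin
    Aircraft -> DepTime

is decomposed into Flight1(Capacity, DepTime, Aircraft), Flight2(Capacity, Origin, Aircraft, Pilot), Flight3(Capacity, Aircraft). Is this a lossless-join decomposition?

Chase test. Columns are Capacity, DepTime, Origin, Aircraft, Pilot; row i has aⱼ where attribute j ∈ Flighti, else bᵢⱼ.
Initial tableau (one row per fragment):
  row 1: a1 a2 b13 a4 b15
  row 2: a1 b22 a3 a4 a5
  row 3: a1 b32 b33 a4 b35
Rows 1 and 2 agree on Aircraft; apply Aircraft→DepTime and equate their DepTime entries.
Rows 1 and 3 agree on Aircraft; apply Aircraft→DepTime and equate their DepTime entries.
Rows 1 and 2 agree on Capacity, DepTime; apply Capacity, DepTime→Origin and equate their Origin entries.
Rows 1 and 3 agree on Capacity, DepTime; apply Capacity, DepTime→Origin and equate their Origin entries.
Rows 1 and 2 agree on Capacity, Origin; apply Capacity, Origin→DepTime, Pilot and equate their DepTime, Pilot entries.
Rows 1 and 3 agree on Capacity, Origin; apply Capacity, Origin→DepTime, Pilot and equate their DepTime, Pilot entries.
Row 1 is now all distinguished symbols — the join is lossless.

Yes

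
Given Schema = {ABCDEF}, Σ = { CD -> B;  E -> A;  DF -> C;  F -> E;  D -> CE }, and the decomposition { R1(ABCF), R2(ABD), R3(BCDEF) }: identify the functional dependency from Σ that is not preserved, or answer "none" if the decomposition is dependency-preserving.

E -> A

Check E → A: no single fragment contains all of {AE}, and the restricted closure of {E} across the fragments never reaches {A}.
CD → B is preserved.
DF → C is preserved.
F → E is preserved.
D → CE is preserved.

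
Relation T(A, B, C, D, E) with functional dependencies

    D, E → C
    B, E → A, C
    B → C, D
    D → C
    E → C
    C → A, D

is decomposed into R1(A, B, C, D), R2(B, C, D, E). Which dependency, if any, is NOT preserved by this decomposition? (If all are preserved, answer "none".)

none

D, E → C lies within R2.
B, E → A, C: restricted closure across fragments reaches A, C.
B → C, D lies within R1.
D → C lies within R1.
E → C lies within R2.
C → A, D lies within R1.
Every dependency is enforceable on the fragments, so the decomposition is dependency-preserving.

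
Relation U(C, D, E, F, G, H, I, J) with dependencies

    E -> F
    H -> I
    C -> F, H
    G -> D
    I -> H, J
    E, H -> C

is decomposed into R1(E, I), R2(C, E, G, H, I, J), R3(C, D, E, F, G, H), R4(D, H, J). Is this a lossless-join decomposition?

Chase test. Columns are C, D, E, F, G, H, I, J; row i has aⱼ where attribute j ∈ Ri, else bᵢⱼ.
Initial tableau (one row per fragment):
  row 1: b11 b12 a3 b14 b15 b16 a7 b18
  row 2: a1 b22 a3 b24 a5 a6 a7 a8
  row 3: a1 a2 a3 a4 a5 a6 b37 b38
  row 4: b41 a2 b43 b44 b45 a6 b47 a8
Rows 1 and 2 agree on E; apply E→F and equate their F entries.
Rows 1 and 3 agree on E; apply E→F and equate their F entries.
Rows 2 and 3 agree on H; apply H→I and equate their I entries.
Rows 2 and 4 agree on H; apply H→I and equate their I entries.
Rows 2 and 3 agree on G; apply G→D and equate their D entries.
Rows 1 and 2 agree on I; apply I→H, J and equate their H, J entries.
Rows 1 and 3 agree on I; apply I→H, J and equate their H, J entries.
Rows 1 and 2 agree on E, H; apply E, H→C and equate their C entries.
Row 2 is now all distinguished symbols — the join is lossless.

Yes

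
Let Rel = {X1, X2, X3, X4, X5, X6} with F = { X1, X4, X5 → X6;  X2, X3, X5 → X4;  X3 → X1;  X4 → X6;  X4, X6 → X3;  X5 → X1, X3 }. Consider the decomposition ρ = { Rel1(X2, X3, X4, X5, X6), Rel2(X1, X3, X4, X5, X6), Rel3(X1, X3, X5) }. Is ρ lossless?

Chase test. Columns are X1, X2, X3, X4, X5, X6; row i has aⱼ where attribute j ∈ Reli, else bᵢⱼ.
Initial tableau (one row per fragment):
  row 1: b11 a2 a3 a4 a5 a6
  row 2: a1 b22 a3 a4 a5 a6
  row 3: a1 b32 a3 b34 a5 b36
Rows 1 and 2 agree on X3; apply X3→X1 and equate their X1 entries.
Row 1 is now all distinguished symbols — the join is lossless.

Yes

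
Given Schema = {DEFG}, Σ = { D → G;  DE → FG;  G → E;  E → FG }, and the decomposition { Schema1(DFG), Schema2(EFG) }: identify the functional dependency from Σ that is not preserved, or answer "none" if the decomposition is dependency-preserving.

D → G lies within Schema1.
DE → FG: restricted closure across fragments reaches FG.
G → E lies within Schema2.
E → FG lies within Schema2.
Every dependency is enforceable on the fragments, so the decomposition is dependency-preserving.

none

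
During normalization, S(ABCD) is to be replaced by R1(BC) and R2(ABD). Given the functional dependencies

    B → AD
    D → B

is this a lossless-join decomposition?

Common attributes: R1 ∩ R2 = {B}.
Closure of {B}: B → AD applies, adding AD. So (B)⁺ = {ABD}.
This closure contains every attribute of R2, so R1 ∩ R2 → R2. The join is lossless.

Yes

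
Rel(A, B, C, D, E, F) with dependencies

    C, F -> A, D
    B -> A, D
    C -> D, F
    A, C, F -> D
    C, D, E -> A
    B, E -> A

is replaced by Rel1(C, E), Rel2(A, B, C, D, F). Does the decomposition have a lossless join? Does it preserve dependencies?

lossy but dependency-preserving

Lossless test: (C)⁺ = {A, C, D, F}, which is a superkey of neither fragment — lossy.
Dependency preservation: C, D, E → A; B, E → A are not contained in any single fragment, but the restricted closure of each left-hand side across the fragments still reaches the right-hand side; the remaining FDs each lie inside some fragment. All dependencies are preserved.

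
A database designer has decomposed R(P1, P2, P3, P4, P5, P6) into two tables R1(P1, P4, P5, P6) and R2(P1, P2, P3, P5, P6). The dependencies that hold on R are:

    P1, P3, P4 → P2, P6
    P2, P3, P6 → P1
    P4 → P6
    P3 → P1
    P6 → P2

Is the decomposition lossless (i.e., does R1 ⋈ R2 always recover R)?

No

Common attributes: R1 ∩ R2 = {P1, P5, P6}.
Closure of {P1, P5, P6}: P6 → P2 applies, adding P2. So (P1, P5, P6)⁺ = {P1, P2, P5, P6}.
The closure contains neither all of R1 = {P1, P4, P5, P6} nor all of R2 = {P1, P2, P3, P5, P6}, so the common attributes are not a superkey of either fragment. The join is lossy.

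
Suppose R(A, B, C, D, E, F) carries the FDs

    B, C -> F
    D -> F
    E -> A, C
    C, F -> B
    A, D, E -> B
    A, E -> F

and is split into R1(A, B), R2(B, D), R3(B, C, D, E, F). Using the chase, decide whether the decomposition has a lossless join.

Chase test. Columns are A, B, C, D, E, F; row i has aⱼ where attribute j ∈ Ri, else bᵢⱼ.
Initial tableau (one row per fragment):
  row 1: a1 a2 b13 b14 b15 b16
  row 2: b21 a2 b23 a4 b25 b26
  row 3: b31 a2 a3 a4 a5 a6
Rows 2 and 3 agree on D; apply D→F and equate their F entries.
No row becomes fully distinguished — the join is lossy.

No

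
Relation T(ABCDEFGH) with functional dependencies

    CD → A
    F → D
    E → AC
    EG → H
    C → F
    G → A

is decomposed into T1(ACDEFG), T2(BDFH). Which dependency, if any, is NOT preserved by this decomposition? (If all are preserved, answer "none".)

EG → H

Check EG → H: no single fragment contains all of {EGH}, and the restricted closure of {EG} across the fragments never reaches {H}.
CD → A is preserved.
F → D is preserved.
E → AC is preserved.
C → F is preserved.
G → A is preserved.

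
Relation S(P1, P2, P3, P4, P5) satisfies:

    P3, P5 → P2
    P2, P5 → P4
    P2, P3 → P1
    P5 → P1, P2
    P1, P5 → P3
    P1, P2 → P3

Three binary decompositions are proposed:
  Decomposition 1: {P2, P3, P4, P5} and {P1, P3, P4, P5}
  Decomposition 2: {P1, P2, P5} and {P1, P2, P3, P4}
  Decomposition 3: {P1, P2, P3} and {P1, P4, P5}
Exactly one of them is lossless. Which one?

Decomposition 1

Decomposition 1: common = {P3, P4, P5}, closure = {P1, P2, P3, P4, P5} → lossless.
Decomposition 2: common = {P1, P2}, closure = {P1, P2, P3} → lossy.
Decomposition 3: common = {P1}, closure = {P1} → lossy.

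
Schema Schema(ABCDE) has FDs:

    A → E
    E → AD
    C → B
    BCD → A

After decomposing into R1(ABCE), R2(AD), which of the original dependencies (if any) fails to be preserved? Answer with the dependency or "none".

Check BCD → A: no single fragment contains all of {ABCD}, and the restricted closure of {BCD} across the fragments never reaches {A}.
A → E is preserved.
E → AD is preserved.
C → B is preserved.

BCD → A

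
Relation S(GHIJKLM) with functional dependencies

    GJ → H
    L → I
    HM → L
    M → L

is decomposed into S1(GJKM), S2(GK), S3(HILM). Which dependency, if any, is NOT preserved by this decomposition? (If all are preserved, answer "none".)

GJ → H

Check GJ → H: no single fragment contains all of {GHJ}, and the restricted closure of {GJ} across the fragments never reaches {H}.
L → I is preserved.
HM → L is preserved.
M → L is preserved.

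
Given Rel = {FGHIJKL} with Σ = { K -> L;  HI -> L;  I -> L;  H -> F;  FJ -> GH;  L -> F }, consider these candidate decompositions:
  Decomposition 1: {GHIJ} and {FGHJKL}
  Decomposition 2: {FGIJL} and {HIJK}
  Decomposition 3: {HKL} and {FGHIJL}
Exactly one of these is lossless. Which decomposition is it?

Decomposition 2

Decomposition 1: common = {GHJ}, closure = {FGHJ} → lossy.
Decomposition 2: common = {IJ}, closure = {FGHIJL} → lossless.
Decomposition 3: common = {HL}, closure = {FHL} → lossy.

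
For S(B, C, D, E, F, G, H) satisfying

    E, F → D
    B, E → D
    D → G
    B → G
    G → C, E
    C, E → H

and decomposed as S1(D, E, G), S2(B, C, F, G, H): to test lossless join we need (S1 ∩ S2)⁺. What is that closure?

C, E, G, H

S1 ∩ S2 = {G}.
G → C, E applies, adding C, E
C, E → H applies, adding H
Closure: {C, E, G, H}.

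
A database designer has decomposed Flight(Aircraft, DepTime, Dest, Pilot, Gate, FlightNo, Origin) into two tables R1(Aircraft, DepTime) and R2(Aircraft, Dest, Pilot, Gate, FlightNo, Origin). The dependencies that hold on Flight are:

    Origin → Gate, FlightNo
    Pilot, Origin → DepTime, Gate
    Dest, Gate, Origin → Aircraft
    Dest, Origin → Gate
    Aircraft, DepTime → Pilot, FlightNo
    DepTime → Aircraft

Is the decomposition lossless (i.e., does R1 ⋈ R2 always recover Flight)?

No

Common attributes: R1 ∩ R2 = {Aircraft}.
No dependency enlarges {Aircraft}, so (Aircraft)⁺ = {Aircraft}.
The closure contains neither all of R1 = {Aircraft, DepTime} nor all of R2 = {Aircraft, Dest, Pilot, Gate, FlightNo, Origin}, so the common attributes are not a superkey of either fragment. The join is lossy.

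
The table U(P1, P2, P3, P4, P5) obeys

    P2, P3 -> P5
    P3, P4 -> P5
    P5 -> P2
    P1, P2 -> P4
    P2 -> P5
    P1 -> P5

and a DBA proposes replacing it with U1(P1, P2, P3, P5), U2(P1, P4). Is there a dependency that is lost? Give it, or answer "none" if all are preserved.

Check P3, P4 → P5: no single fragment contains all of {P3, P4, P5}, and the restricted closure of {P3, P4} across the fragments never reaches {P5}.
P2, P3 → P5 is preserved.
P5 → P2 is preserved.
P1, P2 → P4 is preserved.
P2 → P5 is preserved.
P1 → P5 is preserved.

P3, P4 -> P5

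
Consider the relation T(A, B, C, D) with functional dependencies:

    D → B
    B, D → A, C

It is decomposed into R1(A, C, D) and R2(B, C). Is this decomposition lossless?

Common attributes: R1 ∩ R2 = {C}.
No dependency enlarges {C}, so (C)⁺ = {C}.
The closure contains neither all of R1 = {A, C, D} nor all of R2 = {B, C}, so the common attributes are not a superkey of either fragment. The join is lossy.

No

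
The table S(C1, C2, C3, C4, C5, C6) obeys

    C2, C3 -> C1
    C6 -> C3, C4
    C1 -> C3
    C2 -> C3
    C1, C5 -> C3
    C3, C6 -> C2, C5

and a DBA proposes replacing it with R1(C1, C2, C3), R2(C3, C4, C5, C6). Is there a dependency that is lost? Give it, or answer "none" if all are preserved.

Check C3, C6 → C2, C5: no single fragment contains all of {C2, C3, C5, C6}, and the restricted closure of {C3, C6} across the fragments never reaches {C2, C5}.
C2, C3 → C1 is preserved.
C6 → C3, C4 is preserved.
C1 → C3 is preserved.
C2 → C3 is preserved.
C1, C5 → C3 is preserved.

C3, C6 -> C2, C5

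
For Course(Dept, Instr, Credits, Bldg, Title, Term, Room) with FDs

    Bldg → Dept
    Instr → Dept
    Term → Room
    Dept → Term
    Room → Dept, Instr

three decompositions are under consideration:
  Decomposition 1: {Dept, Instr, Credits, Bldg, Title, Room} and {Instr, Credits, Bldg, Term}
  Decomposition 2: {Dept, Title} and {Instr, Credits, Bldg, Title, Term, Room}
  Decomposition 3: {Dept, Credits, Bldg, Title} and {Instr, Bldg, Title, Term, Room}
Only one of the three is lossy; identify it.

Decomposition 1: common = {Instr, Credits, Bldg}, closure = {Dept, Instr, Credits, Bldg, Term, Room} → lossless.
Decomposition 2: common = {Title}, closure = {Title} → lossy.
Decomposition 3: common = {Bldg, Title}, closure = {Dept, Instr, Bldg, Title, Term, Room} → lossless.

Decomposition 2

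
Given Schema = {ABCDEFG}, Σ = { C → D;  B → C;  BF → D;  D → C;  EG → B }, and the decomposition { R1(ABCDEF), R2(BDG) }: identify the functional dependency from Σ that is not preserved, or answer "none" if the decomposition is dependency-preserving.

Check EG → B: no single fragment contains all of {BEG}, and the restricted closure of {EG} across the fragments never reaches {B}.
C → D is preserved.
B → C is preserved.
BF → D is preserved.
D → C is preserved.

EG → B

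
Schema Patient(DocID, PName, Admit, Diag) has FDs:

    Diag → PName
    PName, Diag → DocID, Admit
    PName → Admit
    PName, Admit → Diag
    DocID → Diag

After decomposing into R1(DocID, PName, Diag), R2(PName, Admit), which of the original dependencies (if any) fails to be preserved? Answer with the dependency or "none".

Diag → PName lies within R1.
PName, Diag → DocID, Admit: restricted closure across fragments reaches DocID, Admit.
PName → Admit lies within R2.
PName, Admit → Diag: restricted closure across fragments reaches Diag.
DocID → Diag lies within R1.
Every dependency is enforceable on the fragments, so the decomposition is dependency-preserving.

none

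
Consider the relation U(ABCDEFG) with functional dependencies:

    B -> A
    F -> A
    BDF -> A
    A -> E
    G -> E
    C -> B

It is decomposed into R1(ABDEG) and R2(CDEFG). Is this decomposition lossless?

No

Common attributes: R1 ∩ R2 = {DEG}.
No dependency enlarges {DEG}, so (DEG)⁺ = {DEG}.
The closure contains neither all of R1 = {ABDEG} nor all of R2 = {CDEFG}, so the common attributes are not a superkey of either fragment. The join is lossy.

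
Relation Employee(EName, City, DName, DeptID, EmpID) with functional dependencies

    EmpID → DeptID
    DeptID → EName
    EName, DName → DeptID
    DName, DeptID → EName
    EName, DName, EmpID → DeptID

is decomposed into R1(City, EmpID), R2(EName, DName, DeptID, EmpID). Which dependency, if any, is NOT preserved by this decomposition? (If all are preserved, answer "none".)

EmpID → DeptID lies within R2.
DeptID → EName lies within R2.
EName, DName → DeptID lies within R2.
DName, DeptID → EName lies within R2.
EName, DName, EmpID → DeptID lies within R2.
Every dependency is enforceable on the fragments, so the decomposition is dependency-preserving.

none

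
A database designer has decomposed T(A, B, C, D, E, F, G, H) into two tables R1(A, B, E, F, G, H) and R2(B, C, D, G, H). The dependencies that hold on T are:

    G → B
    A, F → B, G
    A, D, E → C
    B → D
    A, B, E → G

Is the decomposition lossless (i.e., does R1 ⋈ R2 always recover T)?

Common attributes: R1 ∩ R2 = {B, G, H}.
Closure of {B, G, H}: B → D applies, adding D. So (B, G, H)⁺ = {B, D, G, H}.
The closure contains neither all of R1 = {A, B, E, F, G, H} nor all of R2 = {B, C, D, G, H}, so the common attributes are not a superkey of either fragment. The join is lossy.

No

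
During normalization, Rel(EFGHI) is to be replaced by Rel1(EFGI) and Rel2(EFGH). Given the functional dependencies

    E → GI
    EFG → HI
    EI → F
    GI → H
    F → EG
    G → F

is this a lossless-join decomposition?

Common attributes: Rel1 ∩ Rel2 = {EFG}.
Closure of {EFG}: E → GI applies, adding I; EFG → HI applies, adding H. So (EFG)⁺ = {EFGHI}.
This closure contains every attribute of Rel1, so Rel1 ∩ Rel2 → Rel1. The join is lossless.

Yes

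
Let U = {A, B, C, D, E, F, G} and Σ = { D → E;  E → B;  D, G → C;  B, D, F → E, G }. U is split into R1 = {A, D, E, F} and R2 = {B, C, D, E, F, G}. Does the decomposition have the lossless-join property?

Common attributes: R1 ∩ R2 = {D, E, F}.
Closure of {D, E, F}: E → B applies, adding B; B, D, F → E, G applies, adding G; D, G → C applies, adding C. So (D, E, F)⁺ = {B, C, D, E, F, G}.
This closure contains every attribute of R2, so R1 ∩ R2 → R2. The join is lossless.

Yes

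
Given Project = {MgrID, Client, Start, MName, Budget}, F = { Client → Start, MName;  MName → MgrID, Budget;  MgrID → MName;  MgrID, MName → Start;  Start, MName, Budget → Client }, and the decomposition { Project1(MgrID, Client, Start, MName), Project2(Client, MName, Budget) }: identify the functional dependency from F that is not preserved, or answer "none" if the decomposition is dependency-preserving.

Client → Start, MName lies within Project1.
MName → MgrID, Budget: restricted closure across fragments reaches MgrID, Budget.
MgrID → MName lies within Project1.
MgrID, MName → Start lies within Project1.
Start, MName, Budget → Client: restricted closure across fragments reaches Client.
Every dependency is enforceable on the fragments, so the decomposition is dependency-preserving.

none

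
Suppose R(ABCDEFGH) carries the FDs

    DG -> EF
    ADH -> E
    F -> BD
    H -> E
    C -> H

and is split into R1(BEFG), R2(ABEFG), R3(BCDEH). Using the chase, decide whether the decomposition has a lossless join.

No

Chase test. Columns are ABCDEFGH; row i has aⱼ where attribute j ∈ Ri, else bᵢⱼ.
Initial tableau (one row per fragment):
  row 1: b11 a2 b13 b14 a5 a6 a7 b18
  row 2: a1 a2 b23 b24 a5 a6 a7 b28
  row 3: b31 a2 a3 a4 a5 b36 b37 a8
Rows 1 and 2 agree on F; apply F→BD and equate their BD entries.
No row becomes fully distinguished — the join is lossy.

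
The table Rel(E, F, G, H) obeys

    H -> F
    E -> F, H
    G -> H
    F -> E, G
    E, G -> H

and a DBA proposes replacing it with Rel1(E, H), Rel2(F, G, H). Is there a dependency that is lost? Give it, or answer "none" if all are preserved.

none

H → F lies within Rel2.
E → F, H: restricted closure across fragments reaches F, H.
G → H lies within Rel2.
F → E, G: restricted closure across fragments reaches E, G.
E, G → H: restricted closure across fragments reaches H.
Every dependency is enforceable on the fragments, so the decomposition is dependency-preserving.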